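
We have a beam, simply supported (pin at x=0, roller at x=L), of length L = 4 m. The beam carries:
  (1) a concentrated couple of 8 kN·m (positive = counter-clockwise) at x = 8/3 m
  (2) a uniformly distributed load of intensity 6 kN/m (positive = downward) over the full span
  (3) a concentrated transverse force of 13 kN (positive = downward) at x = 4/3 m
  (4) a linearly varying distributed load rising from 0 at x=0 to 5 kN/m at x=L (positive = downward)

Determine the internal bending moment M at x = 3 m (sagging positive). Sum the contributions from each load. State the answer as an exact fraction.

Load 1 — applied couple M₀=8 kN·m at a=8/3 m (b=L-a=4/3):
  M_1 = M₀x/L - M₀  [x>a] = 8·3/4 - 8 = -2 kN·m
Load 2 — uniform load w=6 kN/m over full span:
  M_2 = wx(L-x)/2 = 6·3·(4-3)/2 = 9 kN·m
Load 3 — point force P=13 kN at a=4/3 m (b=L-a=8/3):
  M_3 = Pa(L-x)/L  [x>a] = 13·(4/3)·(4-3)/4 = 13/3 kN·m
Load 4 — triangular load w₀=5 kN/m (0→w₀ over full span):
  M_4 = w₀Lx/6 - w₀x³/(6L) = 5·4·3/6 - 5·3³/(6·4) = 35/8 kN·m
Superposition: M = Σ M_i = 377/24 kN·m ≈ 15.708333 kN·m

M(3) = 377/24 kN·m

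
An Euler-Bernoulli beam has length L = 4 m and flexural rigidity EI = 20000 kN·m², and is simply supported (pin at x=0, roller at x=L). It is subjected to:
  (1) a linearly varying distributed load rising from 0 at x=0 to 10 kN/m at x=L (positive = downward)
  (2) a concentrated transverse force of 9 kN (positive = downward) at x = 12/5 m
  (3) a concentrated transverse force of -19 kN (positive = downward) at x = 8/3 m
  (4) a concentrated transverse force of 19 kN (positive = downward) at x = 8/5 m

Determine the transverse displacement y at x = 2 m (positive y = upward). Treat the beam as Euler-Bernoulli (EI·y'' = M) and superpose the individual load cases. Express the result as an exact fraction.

y(2) = -153541/101250000 m

Load 1 — triangular load w₀=10 kN/m (0→w₀ over full span):
  y_1 = -w₀x(7L⁴-10L²x²+3x⁴)/(360LEI) = -10·2·(7·4⁴-10·4²·2²+3·2⁴)/(360·4·20000) = -1/1200 m
Load 2 — point force P=9 kN at a=12/5 m (b=L-a=8/5):
  y_2 = -Pbx(L²-b²-x²)/(6LEI)  [x≤a] = -9·(8/5)·2·(4²-(8/5)²-2²)/(6·4·20000) = -177/312500 m
Load 3 — point force P=-19 kN at a=8/3 m (b=L-a=4/3):
  y_3 = -Pbx(L²-b²-x²)/(6LEI)  [x≤a] = -(-19)·(4/3)·2·(4²-(4/3)²-2²)/(6·4·20000) = 437/405000 m
Load 4 — point force P=19 kN at a=8/5 m (b=L-a=12/5):
  y_4 = -Pa(L-x)(2Lx-a²-x²)/(6LEI)  [x>a] = -19·(8/5)·(4-2)·(2·4·2-(8/5)²-2²)/(6·4·20000) = -1121/937500 m
Superposition: y = Σ y_i = -153541/101250000 m ≈ -0.001516 m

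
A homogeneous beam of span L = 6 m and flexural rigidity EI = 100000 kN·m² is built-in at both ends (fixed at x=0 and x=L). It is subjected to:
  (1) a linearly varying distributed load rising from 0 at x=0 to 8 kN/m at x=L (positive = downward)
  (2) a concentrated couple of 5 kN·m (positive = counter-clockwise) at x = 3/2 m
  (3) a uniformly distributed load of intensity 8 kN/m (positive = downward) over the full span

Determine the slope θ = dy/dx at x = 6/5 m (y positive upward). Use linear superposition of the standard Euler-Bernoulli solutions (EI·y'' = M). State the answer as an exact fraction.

θ(6/5) = -11547/62500000 rad

Load 1 — triangular load w₀=8 kN/m (0→w₀ over full span):
  θ_1 = -w₀(2x(L-x)(L-2x)(x+2L)+x²(L-x)²)/(120LEI) = -8·(2·(6/5)·(6-(6/5))·(6-2·(6/5))·((6/5)+2·6)+(6/5)²·(6-(6/5))²)/(120·6·100000) = -126/1953125 rad
Load 2 — applied couple M₀=5 kN·m at a=3/2 m (b=L-a=9/2):
  θ_2 = (R_Ax²/2 - M_Ax)/EI  [x≤a] with R_A=15/16, M_A=-15/16 = ((15/16)·(6/5)²/2 - (-15/16)·(6/5))/100000 = 9/500000 rad
Load 3 — uniform load w=8 kN/m over full span:
  θ_3 = -wx(L-x)(L-2x)/(12EI) = -8·(6/5)·(6-(6/5))·(6-2·(6/5))/(12·100000) = -54/390625 rad
Superposition: θ = Σ θ_i = -11547/62500000 rad ≈ -0.000185 rad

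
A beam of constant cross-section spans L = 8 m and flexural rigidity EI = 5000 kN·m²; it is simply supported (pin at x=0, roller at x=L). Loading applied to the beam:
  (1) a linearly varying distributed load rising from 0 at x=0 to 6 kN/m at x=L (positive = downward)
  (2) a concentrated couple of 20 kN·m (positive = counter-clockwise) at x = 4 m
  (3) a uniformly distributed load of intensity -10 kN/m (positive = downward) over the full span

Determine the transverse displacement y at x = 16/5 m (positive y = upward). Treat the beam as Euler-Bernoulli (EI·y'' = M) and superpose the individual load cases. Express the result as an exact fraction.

y(16/5) = 684904/9765625 m

Load 1 — triangular load w₀=6 kN/m (0→w₀ over full span):
  y_1 = -w₀x(7L⁴-10L²x²+3x⁴)/(360LEI) = -6·(16/5)·(7·8⁴-10·8²·(16/5)²+3·(16/5)⁴)/(360·8·5000) = -292096/9765625 m
Load 2 — applied couple M₀=20 kN·m at a=4 m (b=L-a=4):
  y_2 = (M₀x³/(6L)+C₁x)/EI  [x≤a] with C₁=M₀(3b²-L²)/(6L)=-20/3 = (20·(16/5)³/(6·8)+(-20/3)·(16/5))/5000 = -24/15625 m
Load 3 — uniform load w=-10 kN/m over full span:
  y_3 = -wx(L³-2Lx²+x³)/(24EI) = -(-10)·(16/5)·(8³-2·8·(16/5)²+(16/5)³)/(24·5000) = 7936/78125 m
Superposition: y = Σ y_i = 684904/9765625 m ≈ 0.070134 m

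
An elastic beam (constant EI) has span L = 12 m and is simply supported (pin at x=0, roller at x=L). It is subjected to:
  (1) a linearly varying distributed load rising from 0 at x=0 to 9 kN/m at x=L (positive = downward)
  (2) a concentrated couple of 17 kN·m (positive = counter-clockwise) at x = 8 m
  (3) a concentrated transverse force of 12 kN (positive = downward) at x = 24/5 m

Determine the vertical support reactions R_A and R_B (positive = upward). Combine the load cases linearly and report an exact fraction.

Load 1 — triangular load w₀=9 kN/m (0→w₀ over full span):
  R_A = w₀L/6 = 9·12/6 = 18 kN
  R_B = w₀L/3 = 9·12/3 = 36 kN
Load 2 — applied couple M₀=17 kN·m at a=8 m (b=L-a=4):
  R_A = M₀/L = 17/12 kN
  R_B = -M₀/L = -17/12 kN
Load 3 — point force P=12 kN at a=24/5 m (b=L-a=36/5):
  R_A = Pb/L = 12·(36/5)/12 = 36/5 kN
  R_B = Pa/L = 12·(24/5)/12 = 24/5 kN
Superposition: R_A = 1597/60 kN, R_B = 2363/60 kN

R_A = 1597/60 kN, R_B = 2363/60 kN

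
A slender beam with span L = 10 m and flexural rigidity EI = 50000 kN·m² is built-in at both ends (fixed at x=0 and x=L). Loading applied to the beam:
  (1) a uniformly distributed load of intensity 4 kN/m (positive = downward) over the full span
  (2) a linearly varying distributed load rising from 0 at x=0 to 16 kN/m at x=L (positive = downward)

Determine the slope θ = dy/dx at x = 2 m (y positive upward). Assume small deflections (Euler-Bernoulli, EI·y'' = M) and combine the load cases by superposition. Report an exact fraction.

θ(2) = -86/46875 rad

Load 1 — uniform load w=4 kN/m over full span:
  θ_1 = -wx(L-x)(L-2x)/(12EI) = -4·2·(10-2)·(10-2·2)/(12·50000) = -2/3125 rad
Load 2 — triangular load w₀=16 kN/m (0→w₀ over full span):
  θ_2 = -w₀(2x(L-x)(L-2x)(x+2L)+x²(L-x)²)/(120LEI) = -16·(2·2·(10-2)·(10-2·2)·(2+2·10)+2²·(10-2)²)/(120·10·50000) = -56/46875 rad
Superposition: θ = Σ θ_i = -86/46875 rad ≈ -0.001835 rad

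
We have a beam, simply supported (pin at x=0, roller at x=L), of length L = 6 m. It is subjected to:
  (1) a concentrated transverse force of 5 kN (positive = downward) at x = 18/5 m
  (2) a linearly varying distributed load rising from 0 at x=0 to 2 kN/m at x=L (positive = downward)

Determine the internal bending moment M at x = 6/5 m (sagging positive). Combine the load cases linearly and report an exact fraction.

M(6/5) = 588/125 kN·m

Load 1 — point force P=5 kN at a=18/5 m (b=L-a=12/5):
  M_1 = Pbx/L  [x≤a] = 5·(12/5)·(6/5)/6 = 12/5 kN·m
Load 2 — triangular load w₀=2 kN/m (0→w₀ over full span):
  M_2 = w₀Lx/6 - w₀x³/(6L) = 2·6·(6/5)/6 - 2·(6/5)³/(6·6) = 288/125 kN·m
Superposition: M = Σ M_i = 588/125 kN·m ≈ 4.704000 kN·m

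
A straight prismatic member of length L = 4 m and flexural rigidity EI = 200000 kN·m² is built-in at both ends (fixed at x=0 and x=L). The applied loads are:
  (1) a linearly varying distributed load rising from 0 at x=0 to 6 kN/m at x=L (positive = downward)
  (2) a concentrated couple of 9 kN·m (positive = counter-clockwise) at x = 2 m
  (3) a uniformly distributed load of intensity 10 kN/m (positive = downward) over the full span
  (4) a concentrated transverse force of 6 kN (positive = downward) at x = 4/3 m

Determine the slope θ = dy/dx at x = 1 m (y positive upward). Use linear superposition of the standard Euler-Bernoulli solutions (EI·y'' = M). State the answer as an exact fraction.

θ(1) = -1003/24000000 rad

Load 1 — triangular load w₀=6 kN/m (0→w₀ over full span):
  θ_1 = -w₀(2x(L-x)(L-2x)(x+2L)+x²(L-x)²)/(120LEI) = -6·(2·1·(4-1)·(4-2·1)·(1+2·4)+1²·(4-1)²)/(120·4·200000) = -117/16000000 rad
Load 2 — applied couple M₀=9 kN·m at a=2 m (b=L-a=2):
  θ_2 = (R_Ax²/2 - M_Ax)/EI  [x≤a] with R_A=27/8, M_A=9/4 = ((27/8)·1²/2 - (9/4)·1)/200000 = -9/3200000 rad
Load 3 — uniform load w=10 kN/m over full span:
  θ_3 = -wx(L-x)(L-2x)/(12EI) = -10·1·(4-1)·(4-2·1)/(12·200000) = -1/40000 rad
Load 4 — point force P=6 kN at a=4/3 m (b=L-a=8/3):
  θ_4 = -Pb²x(2aL-(3a+b)x)/(2L³EI)  [x≤a] = -6·(8/3)²·1·(2·(4/3)·4-(3·(4/3)+(8/3))·1)/(2·4³·200000) = -1/150000 rad
Superposition: θ = Σ θ_i = -1003/24000000 rad ≈ -0.000042 rad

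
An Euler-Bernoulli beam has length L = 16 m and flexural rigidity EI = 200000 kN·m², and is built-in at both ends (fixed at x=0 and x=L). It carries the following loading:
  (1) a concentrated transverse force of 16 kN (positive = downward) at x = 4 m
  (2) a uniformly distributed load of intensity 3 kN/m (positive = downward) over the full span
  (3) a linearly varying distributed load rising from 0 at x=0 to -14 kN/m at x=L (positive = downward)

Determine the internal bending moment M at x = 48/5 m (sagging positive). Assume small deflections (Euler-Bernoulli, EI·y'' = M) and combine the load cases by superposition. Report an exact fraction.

Load 1 — point force P=16 kN at a=4 m (b=L-a=12):
  M_1 = Pa²(a+3b)(L-x)/L³ - Pa²b/L²  [x>a] = 16·4²·(4+3·12)·(16-(48/5))/16³ - 16·4²·12/16² = 4 kN·m
Load 2 — uniform load w=3 kN/m over full span:
  M_2 = wLx/2 - wL²/12 - wx²/2 = 3·16·(48/5)/2 - 3·16²/12 - 3·(48/5)²/2 = 704/25 kN·m
Load 3 — triangular load w₀=-14 kN/m (0→w₀ over full span):
  M_3 = 3w₀Lx/20 - w₀L²/30 - w₀x³/(6L) = 3·(-14)·16·(48/5)/20 - (-14)·16²/30 - (-14)·(48/5)³/(6·16) = -27776/375 kN·m
Superposition: M = Σ M_i = -15716/375 kN·m ≈ -41.909333 kN·m

M(48/5) = -15716/375 kN·m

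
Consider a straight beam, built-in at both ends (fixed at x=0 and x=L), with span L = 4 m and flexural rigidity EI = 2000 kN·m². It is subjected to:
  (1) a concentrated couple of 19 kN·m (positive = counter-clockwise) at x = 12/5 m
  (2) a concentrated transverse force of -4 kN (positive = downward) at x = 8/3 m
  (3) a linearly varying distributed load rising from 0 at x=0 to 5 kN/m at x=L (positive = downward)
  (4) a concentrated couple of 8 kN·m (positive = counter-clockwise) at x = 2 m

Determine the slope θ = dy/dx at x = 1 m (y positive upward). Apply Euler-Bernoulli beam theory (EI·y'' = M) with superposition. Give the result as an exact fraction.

θ(1) = -8909/4800000 rad

Load 1 — applied couple M₀=19 kN·m at a=12/5 m (b=L-a=8/5):
  θ_1 = (R_Ax²/2 - M_Ax)/EI  [x≤a] with R_A=171/25, M_A=152/25 = ((171/25)·1²/2 - (152/25)·1)/2000 = -133/100000 rad
Load 2 — point force P=-4 kN at a=8/3 m (b=L-a=4/3):
  θ_2 = -Pb²x(2aL-(3a+b)x)/(2L³EI)  [x≤a] = -(-4)·(4/3)²·1·(2·(8/3)·4-(3·(8/3)+(4/3))·1)/(2·4³·2000) = 1/3000 rad
Load 3 — triangular load w₀=5 kN/m (0→w₀ over full span):
  θ_3 = -w₀(2x(L-x)(L-2x)(x+2L)+x²(L-x)²)/(120LEI) = -5·(2·1·(4-1)·(4-2·1)·(1+2·4)+1²·(4-1)²)/(120·4·2000) = -39/64000 rad
Load 4 — applied couple M₀=8 kN·m at a=2 m (b=L-a=2):
  θ_4 = (R_Ax²/2 - M_Ax)/EI  [x≤a] with R_A=3, M_A=2 = (3·1²/2 - 2·1)/2000 = -1/4000 rad
Superposition: θ = Σ θ_i = -8909/4800000 rad ≈ -0.001856 rad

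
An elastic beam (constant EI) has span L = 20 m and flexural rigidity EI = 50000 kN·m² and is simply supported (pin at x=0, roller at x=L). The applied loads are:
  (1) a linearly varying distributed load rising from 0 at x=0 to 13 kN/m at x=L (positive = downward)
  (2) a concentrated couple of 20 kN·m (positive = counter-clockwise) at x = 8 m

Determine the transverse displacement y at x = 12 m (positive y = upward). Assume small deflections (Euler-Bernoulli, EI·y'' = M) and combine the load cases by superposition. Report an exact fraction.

Load 1 — triangular load w₀=13 kN/m (0→w₀ over full span):
  y_1 = -w₀x(7L⁴-10L²x²+3x⁴)/(360LEI) = -13·12·(7·20⁴-10·20²·12²+3·12⁴)/(360·20·50000) = -61568/234375 m
Load 2 — applied couple M₀=20 kN·m at a=8 m (b=L-a=12):
  y_2 = (M₀x³/(6L)-M₀(x-a)²/2+C₁x)/EI  [x>a] with C₁=M₀(3b²-L²)/(6L)=16/3 = (20·12³/(6·20)-20·(12-8)²/2+(16/3)·12)/50000 = 12/3125 m
Superposition: y = Σ y_i = -60668/234375 m ≈ -0.258850 m

y(12) = -60668/234375 m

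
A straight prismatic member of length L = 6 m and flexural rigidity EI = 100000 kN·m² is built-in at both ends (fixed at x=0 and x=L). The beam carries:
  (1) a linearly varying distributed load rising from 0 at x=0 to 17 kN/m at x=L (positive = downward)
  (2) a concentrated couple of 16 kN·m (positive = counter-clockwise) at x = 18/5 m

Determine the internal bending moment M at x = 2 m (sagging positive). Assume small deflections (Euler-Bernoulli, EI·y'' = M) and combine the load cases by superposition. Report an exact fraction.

M(2) = 2021/225 kN·m

Load 1 — triangular load w₀=17 kN/m (0→w₀ over full span):
  M_1 = 3w₀Lx/20 - w₀L²/30 - w₀x³/(6L) = 3·17·6·2/20 - 17·6²/30 - 17·2³/(6·6) = 289/45 kN·m
Load 2 — applied couple M₀=16 kN·m at a=18/5 m (b=L-a=12/5):
  M_2 = R_Ax - M_A  [x≤a] with R_A=96/25, M_A=128/25 = (96/25)·2 - (128/25) = 64/25 kN·m
Superposition: M = Σ M_i = 2021/225 kN·m ≈ 8.982222 kN·m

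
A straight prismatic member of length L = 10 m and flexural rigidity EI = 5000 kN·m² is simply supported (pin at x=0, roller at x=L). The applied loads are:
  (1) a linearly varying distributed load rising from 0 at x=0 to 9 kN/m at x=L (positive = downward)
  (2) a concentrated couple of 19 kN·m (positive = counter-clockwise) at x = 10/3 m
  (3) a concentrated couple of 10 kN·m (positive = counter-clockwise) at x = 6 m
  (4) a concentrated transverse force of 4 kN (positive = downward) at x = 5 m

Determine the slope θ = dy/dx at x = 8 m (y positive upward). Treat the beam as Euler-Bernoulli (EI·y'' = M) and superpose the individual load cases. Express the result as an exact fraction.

θ(8) = 7129/225000 rad

Load 1 — triangular load w₀=9 kN/m (0→w₀ over full span):
  θ_1 = -w₀(7L⁴-30L²x²+15x⁴)/(360LEI) = -9·(7·10⁴-30·10²·8²+15·8⁴)/(360·10·5000) = 757/25000 rad
Load 2 — applied couple M₀=19 kN·m at a=10/3 m (b=L-a=20/3):
  θ_2 = (M₀x²/(2L)-M₀(x-a)+C₁)/EI  [x>a] with C₁=M₀(3b²-L²)/(6L)=95/9 = (19·8²/(2·10)-19·(8-(10/3))+(95/9))/5000 = -779/225000 rad
Load 3 — applied couple M₀=10 kN·m at a=6 m (b=L-a=4):
  θ_3 = (M₀x²/(2L)-M₀(x-a)+C₁)/EI  [x>a] with C₁=M₀(3b²-L²)/(6L)=-26/3 = (10·8²/(2·10)-10·(8-6)+(-26/3))/5000 = 1/1500 rad
Load 4 — point force P=4 kN at a=5 m (b=L-a=5):
  θ_4 = -Pa(2L²-6Lx+3x²+a²)/(6LEI)  [x>a] = -4·5·(2·10²-6·10·8+3·8²+5²)/(6·10·5000) = 21/5000 rad
Superposition: θ = Σ θ_i = 7129/225000 rad ≈ 0.031684 rad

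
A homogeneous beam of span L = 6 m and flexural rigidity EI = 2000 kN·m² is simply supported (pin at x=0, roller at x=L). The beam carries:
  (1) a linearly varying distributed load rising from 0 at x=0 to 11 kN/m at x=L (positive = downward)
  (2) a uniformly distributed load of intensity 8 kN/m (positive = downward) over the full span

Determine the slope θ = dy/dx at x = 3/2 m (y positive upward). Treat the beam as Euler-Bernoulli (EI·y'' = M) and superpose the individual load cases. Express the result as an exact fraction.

θ(3/2) = -107151/2560000 rad

Load 1 — triangular load w₀=11 kN/m (0→w₀ over full span):
  θ_1 = -w₀(7L⁴-30L²x²+15x⁴)/(360LEI) = -11·(7·6⁴-30·6²·(3/2)²+15·(3/2)⁴)/(360·6·2000) = -43791/2560000 rad
Load 2 — uniform load w=8 kN/m over full span:
  θ_2 = -w(L³-6Lx²+4x³)/(24EI) = -8·(6³-6·6·(3/2)²+4·(3/2)³)/(24·2000) = -99/4000 rad
Superposition: θ = Σ θ_i = -107151/2560000 rad ≈ -0.041856 rad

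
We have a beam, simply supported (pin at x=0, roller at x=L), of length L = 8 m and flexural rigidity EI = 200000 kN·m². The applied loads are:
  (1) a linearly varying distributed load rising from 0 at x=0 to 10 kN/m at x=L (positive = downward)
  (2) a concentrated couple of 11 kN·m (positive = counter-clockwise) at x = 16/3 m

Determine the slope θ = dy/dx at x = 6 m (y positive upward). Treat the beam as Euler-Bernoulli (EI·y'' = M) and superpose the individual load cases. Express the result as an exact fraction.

Load 1 — triangular load w₀=10 kN/m (0→w₀ over full span):
  θ_1 = -w₀(7L⁴-30L²x²+15x⁴)/(360LEI) = -10·(7·8⁴-30·8²·6²+15·6⁴)/(360·8·200000) = 1313/3600000 rad
Load 2 — applied couple M₀=11 kN·m at a=16/3 m (b=L-a=8/3):
  θ_2 = (M₀x²/(2L)-M₀(x-a)+C₁)/EI  [x>a] with C₁=M₀(3b²-L²)/(6L)=-88/9 = (11·6²/(2·8)-11·(6-(16/3))+(-88/9))/200000 = 11/288000 rad
Superposition: θ = Σ θ_i = 967/2400000 rad ≈ 0.000403 rad

θ(6) = 967/2400000 rad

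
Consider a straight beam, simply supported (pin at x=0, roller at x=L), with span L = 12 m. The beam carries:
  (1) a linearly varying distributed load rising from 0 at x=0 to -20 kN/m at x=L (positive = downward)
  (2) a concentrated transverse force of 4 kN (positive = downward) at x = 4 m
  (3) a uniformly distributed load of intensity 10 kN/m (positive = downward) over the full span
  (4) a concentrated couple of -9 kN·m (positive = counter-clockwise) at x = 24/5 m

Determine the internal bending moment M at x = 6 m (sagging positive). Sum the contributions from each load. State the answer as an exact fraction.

M(6) = 25/2 kN·m

Load 1 — triangular load w₀=-20 kN/m (0→w₀ over full span):
  M_1 = w₀Lx/6 - w₀x³/(6L) = (-20)·12·6/6 - (-20)·6³/(6·12) = -180 kN·m
Load 2 — point force P=4 kN at a=4 m (b=L-a=8):
  M_2 = Pa(L-x)/L  [x>a] = 4·4·(12-6)/12 = 8 kN·m
Load 3 — uniform load w=10 kN/m over full span:
  M_3 = wx(L-x)/2 = 10·6·(12-6)/2 = 180 kN·m
Load 4 — applied couple M₀=-9 kN·m at a=24/5 m (b=L-a=36/5):
  M_4 = M₀x/L - M₀  [x>a] = (-9)·6/12 - (-9) = 9/2 kN·m
Superposition: M = Σ M_i = 25/2 kN·m ≈ 12.500000 kN·m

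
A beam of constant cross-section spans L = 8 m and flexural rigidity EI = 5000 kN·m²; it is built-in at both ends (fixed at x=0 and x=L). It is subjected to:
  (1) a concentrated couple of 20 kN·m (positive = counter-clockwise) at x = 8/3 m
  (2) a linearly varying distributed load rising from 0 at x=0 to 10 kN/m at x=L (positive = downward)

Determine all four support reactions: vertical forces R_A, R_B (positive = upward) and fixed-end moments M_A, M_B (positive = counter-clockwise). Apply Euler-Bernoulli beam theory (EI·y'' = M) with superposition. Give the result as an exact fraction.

R_A = 46/3 kN, M_A = 64/3 kN·m, R_B = 74/3 kN, M_B = -76/3 kN·m

Load 1 — applied couple M₀=20 kN·m at a=8/3 m (b=L-a=16/3):
  R_A = 6M₀ab/L³ = 6·20·(8/3)·(16/3)/8³ = 10/3 kN
  M_A = M₀b(2a-b)/L² = 20·(16/3)·(2·(8/3)-(16/3))/8² = 0 kN·m
  R_B = -6M₀ab/L³ = -6·20·(8/3)·(16/3)/8³ = -10/3 kN
  M_B = M₀a(2b-a)/L² = 20·(8/3)·(2·(16/3)-(8/3))/8² = 20/3 kN·m
Load 2 — triangular load w₀=10 kN/m (0→w₀ over full span):
  R_A = 3w₀L/20 = 3·10·8/20 = 12 kN
  M_A = w₀L²/30 = 10·8²/30 = 64/3 kN·m
  R_B = 7w₀L/20 = 7·10·8/20 = 28 kN
  M_B = -w₀L²/20 = -10·8²/20 = -32 kN·m
Superposition: R_A = 46/3 kN, M_A = 64/3 kN·m, R_B = 74/3 kN, M_B = -76/3 kN·m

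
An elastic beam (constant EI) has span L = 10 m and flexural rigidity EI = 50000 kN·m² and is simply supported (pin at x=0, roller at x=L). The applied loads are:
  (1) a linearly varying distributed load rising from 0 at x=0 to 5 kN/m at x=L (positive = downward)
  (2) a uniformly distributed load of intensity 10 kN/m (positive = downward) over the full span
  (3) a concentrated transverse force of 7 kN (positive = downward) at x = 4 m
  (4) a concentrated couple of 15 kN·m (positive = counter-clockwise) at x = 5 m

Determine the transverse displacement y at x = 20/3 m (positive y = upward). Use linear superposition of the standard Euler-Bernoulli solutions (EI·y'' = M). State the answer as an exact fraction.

y(20/3) = -2223437/72900000 m

Load 1 — triangular load w₀=5 kN/m (0→w₀ over full span):
  y_1 = -w₀x(7L⁴-10L²x²+3x⁴)/(360LEI) = -5·(20/3)·(7·10⁴-10·10²·(20/3)²+3·(20/3)⁴)/(360·10·50000) = -17/2916 m
Load 2 — uniform load w=10 kN/m over full span:
  y_2 = -wx(L³-2Lx²+x³)/(24EI) = -10·(20/3)·(10³-2·10·(20/3)²+(20/3)³)/(24·50000) = -11/486 m
Load 3 — point force P=7 kN at a=4 m (b=L-a=6):
  y_3 = -Pa(L-x)(2Lx-a²-x²)/(6LEI)  [x>a] = -7·4·(10-(20/3))·(2·10·(20/3)-4²-(20/3)²)/(6·10·50000) = -574/253125 m
Load 4 — applied couple M₀=15 kN·m at a=5 m (b=L-a=5):
  y_4 = (M₀x³/(6L)-M₀(x-a)²/2+C₁x)/EI  [x>a] with C₁=M₀(3b²-L²)/(6L)=-25/4 = (15·(20/3)³/(6·10)-15·((20/3)-5)²/2+(-25/4)·(20/3))/50000 = 1/4320 m
Superposition: y = Σ y_i = -2223437/72900000 m ≈ -0.030500 m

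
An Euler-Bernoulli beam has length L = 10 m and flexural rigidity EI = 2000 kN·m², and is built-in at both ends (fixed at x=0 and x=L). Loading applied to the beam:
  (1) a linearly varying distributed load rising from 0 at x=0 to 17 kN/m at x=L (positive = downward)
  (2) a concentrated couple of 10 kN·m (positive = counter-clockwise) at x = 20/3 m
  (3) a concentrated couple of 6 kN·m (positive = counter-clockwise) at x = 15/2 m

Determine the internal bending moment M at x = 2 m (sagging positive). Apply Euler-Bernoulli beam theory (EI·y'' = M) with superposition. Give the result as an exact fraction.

Load 1 — triangular load w₀=17 kN/m (0→w₀ over full span):
  M_1 = 3w₀Lx/20 - w₀L²/30 - w₀x³/(6L) = 3·17·10·2/20 - 17·10²/30 - 17·2³/(6·10) = -119/15 kN·m
Load 2 — applied couple M₀=10 kN·m at a=20/3 m (b=L-a=10/3):
  M_2 = R_Ax - M_A  [x≤a] with R_A=4/3, M_A=10/3 = (4/3)·2 - (10/3) = -2/3 kN·m
Load 3 — applied couple M₀=6 kN·m at a=15/2 m (b=L-a=5/2):
  M_3 = R_Ax - M_A  [x≤a] with R_A=27/40, M_A=15/8 = (27/40)·2 - (15/8) = -21/40 kN·m
Superposition: M = Σ M_i = -73/8 kN·m ≈ -9.125000 kN·m

M(2) = -73/8 kN·m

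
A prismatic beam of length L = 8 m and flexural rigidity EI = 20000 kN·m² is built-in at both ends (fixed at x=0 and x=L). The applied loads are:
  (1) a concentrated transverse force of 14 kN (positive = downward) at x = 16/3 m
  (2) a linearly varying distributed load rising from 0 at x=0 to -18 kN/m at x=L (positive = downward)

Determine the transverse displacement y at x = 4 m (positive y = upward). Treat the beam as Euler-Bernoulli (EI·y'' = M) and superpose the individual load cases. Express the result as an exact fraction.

y(4) = 173/50625 m

Load 1 — point force P=14 kN at a=16/3 m (b=L-a=8/3):
  y_1 = -Pb²x²(3aL-(3a+b)x)/(6L³EI)  [x≤a] = -14·(8/3)²·4²·(3·(16/3)·8-(3·(16/3)+(8/3))·4)/(6·8³·20000) = -14/10125 m
Load 2 — triangular load w₀=-18 kN/m (0→w₀ over full span):
  y_2 = -w₀x²(L-x)²(x+2L)/(120LEI) = -(-18)·4²·(8-4)²·(4+2·8)/(120·8·20000) = 3/625 m
Superposition: y = Σ y_i = 173/50625 m ≈ 0.003417 m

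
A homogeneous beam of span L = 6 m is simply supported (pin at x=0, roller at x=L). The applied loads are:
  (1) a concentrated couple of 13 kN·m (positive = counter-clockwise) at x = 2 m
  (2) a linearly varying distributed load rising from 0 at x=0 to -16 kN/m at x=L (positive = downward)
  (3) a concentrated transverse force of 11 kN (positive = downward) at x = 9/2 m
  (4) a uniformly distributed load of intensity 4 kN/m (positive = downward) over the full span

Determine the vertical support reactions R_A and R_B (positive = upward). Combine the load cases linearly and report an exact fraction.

R_A = 11/12 kN, R_B = -167/12 kN

Load 1 — applied couple M₀=13 kN·m at a=2 m (b=L-a=4):
  R_A = M₀/L = 13/6 kN
  R_B = -M₀/L = -13/6 kN
Load 2 — triangular load w₀=-16 kN/m (0→w₀ over full span):
  R_A = w₀L/6 = (-16)·6/6 = -16 kN
  R_B = w₀L/3 = (-16)·6/3 = -32 kN
Load 3 — point force P=11 kN at a=9/2 m (b=L-a=3/2):
  R_A = Pb/L = 11·(3/2)/6 = 11/4 kN
  R_B = Pa/L = 11·(9/2)/6 = 33/4 kN
Load 4 — uniform load w=4 kN/m over full span:
  R_A = wL/2 = 4·6/2 = 12 kN
  R_B = wL/2 = 4·6/2 = 12 kN
Superposition: R_A = 11/12 kN, R_B = -167/12 kN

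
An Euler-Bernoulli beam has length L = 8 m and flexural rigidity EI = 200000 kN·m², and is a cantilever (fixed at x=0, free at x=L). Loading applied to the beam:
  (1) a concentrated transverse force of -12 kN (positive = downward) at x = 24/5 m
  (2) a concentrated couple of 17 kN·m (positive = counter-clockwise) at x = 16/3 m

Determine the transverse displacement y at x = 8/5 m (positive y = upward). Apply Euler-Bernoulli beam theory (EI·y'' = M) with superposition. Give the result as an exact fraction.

y(8/5) = 341/781250 m

Load 1 — point force P=-12 kN at a=24/5 m (b=L-a=16/5):
  y_1 = -Px²(3a-x)/(6EI)  [x≤a] = -(-12)·(8/5)²·(3·(24/5)-(8/5))/(6·200000) = 128/390625 m
Load 2 — applied couple M₀=17 kN·m at a=16/3 m (b=L-a=8/3):
  y_2 = M₀x²/(2EI)  [x≤a] = 17·(8/5)²/(2·200000) = 17/156250 m
Superposition: y = Σ y_i = 341/781250 m ≈ 0.000436 m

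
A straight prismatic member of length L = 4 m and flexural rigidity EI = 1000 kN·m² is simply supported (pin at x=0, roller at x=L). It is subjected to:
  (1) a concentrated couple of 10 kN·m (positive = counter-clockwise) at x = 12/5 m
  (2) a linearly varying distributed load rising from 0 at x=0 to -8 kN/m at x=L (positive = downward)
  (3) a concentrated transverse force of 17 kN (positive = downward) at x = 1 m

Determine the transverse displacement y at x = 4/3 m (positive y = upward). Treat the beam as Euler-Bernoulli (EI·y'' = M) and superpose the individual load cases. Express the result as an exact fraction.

Load 1 — applied couple M₀=10 kN·m at a=12/5 m (b=L-a=8/5):
  y_1 = (M₀x³/(6L)+C₁x)/EI  [x≤a] with C₁=M₀(3b²-L²)/(6L)=-52/15 = (10·(4/3)³/(6·4)+(-52/15)·(4/3))/1000 = -184/50625 m
Load 2 — triangular load w₀=-8 kN/m (0→w₀ over full span):
  y_2 = -w₀x(7L⁴-10L²x²+3x⁴)/(360LEI) = -(-8)·(4/3)·(7·4⁴-10·4²·(4/3)²+3·(4/3)⁴)/(360·4·1000) = 1024/91125 m
Load 3 — point force P=17 kN at a=1 m (b=L-a=3):
  y_3 = -Pa(L-x)(2Lx-a²-x²)/(6LEI)  [x>a] = -17·1·(4-(4/3))·(2·4·(4/3)-1²-(4/3)²)/(6·4·1000) = -1207/81000 m
Superposition: y = Σ y_i = -26603/3645000 m ≈ -0.007298 m

y(4/3) = -26603/3645000 m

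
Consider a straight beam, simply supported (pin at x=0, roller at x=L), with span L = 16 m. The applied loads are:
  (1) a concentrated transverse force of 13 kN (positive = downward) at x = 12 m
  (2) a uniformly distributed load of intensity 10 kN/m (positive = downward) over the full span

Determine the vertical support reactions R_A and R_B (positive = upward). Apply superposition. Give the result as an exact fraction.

R_A = 333/4 kN, R_B = 359/4 kN

Load 1 — point force P=13 kN at a=12 m (b=L-a=4):
  R_A = Pb/L = 13·4/16 = 13/4 kN
  R_B = Pa/L = 13·12/16 = 39/4 kN
Load 2 — uniform load w=10 kN/m over full span:
  R_A = wL/2 = 10·16/2 = 80 kN
  R_B = wL/2 = 10·16/2 = 80 kN
Superposition: R_A = 333/4 kN, R_B = 359/4 kN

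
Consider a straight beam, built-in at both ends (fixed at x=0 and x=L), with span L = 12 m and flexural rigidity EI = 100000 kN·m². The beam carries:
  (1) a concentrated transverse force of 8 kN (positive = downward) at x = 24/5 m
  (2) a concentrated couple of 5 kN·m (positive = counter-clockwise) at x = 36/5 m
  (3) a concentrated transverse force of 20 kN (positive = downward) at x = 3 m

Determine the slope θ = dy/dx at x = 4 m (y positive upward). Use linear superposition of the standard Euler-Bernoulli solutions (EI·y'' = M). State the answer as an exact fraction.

θ(4) = -1589/6250000 rad

Load 1 — point force P=8 kN at a=24/5 m (b=L-a=36/5):
  θ_1 = -Pb²x(2aL-(3a+b)x)/(2L³EI)  [x≤a] = -8·(36/5)²·4·(2·(24/5)·12-(3·(24/5)+(36/5))·4)/(2·12³·100000) = -54/390625 rad
Load 2 — applied couple M₀=5 kN·m at a=36/5 m (b=L-a=24/5):
  θ_2 = (R_Ax²/2 - M_Ax)/EI  [x≤a] with R_A=3/5, M_A=8/5 = ((3/5)·4²/2 - (8/5)·4)/100000 = -1/62500 rad
Load 3 — point force P=20 kN at a=3 m (b=L-a=9):
  θ_3 = Pa²(L-x)(2bL-(3b+a)(L-x))/(2L³EI)  [x>a] = 20·3²·(12-4)·(2·9·12-(3·9+3)·(12-4))/(2·12³·100000) = -1/10000 rad
Superposition: θ = Σ θ_i = -1589/6250000 rad ≈ -0.000254 rad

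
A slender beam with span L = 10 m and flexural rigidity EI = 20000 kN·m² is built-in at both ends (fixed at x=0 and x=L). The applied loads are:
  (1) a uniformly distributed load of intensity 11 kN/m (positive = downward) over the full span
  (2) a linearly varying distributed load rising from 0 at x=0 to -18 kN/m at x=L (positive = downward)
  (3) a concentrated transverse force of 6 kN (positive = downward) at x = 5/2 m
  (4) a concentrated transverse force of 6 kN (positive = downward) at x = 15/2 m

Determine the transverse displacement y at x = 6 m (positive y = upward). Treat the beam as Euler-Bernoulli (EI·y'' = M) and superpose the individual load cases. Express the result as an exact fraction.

y(6) = -13747/4000000 m

Load 1 — uniform load w=11 kN/m over full span:
  y_1 = -wx²(L-x)²/(24EI) = -11·6²·(10-6)²/(24·20000) = -33/2500 m
Load 2 — triangular load w₀=-18 kN/m (0→w₀ over full span):
  y_2 = -w₀x²(L-x)²(x+2L)/(120LEI) = -(-18)·6²·(10-6)²·(6+2·10)/(120·10·20000) = 351/31250 m
Load 3 — point force P=6 kN at a=5/2 m (b=L-a=15/2):
  y_3 = -Pa²(L-x)²(3bL-(3b+a)(L-x))/(6L³EI)  [x>a] = -6·(5/2)²·(10-6)²·(3·(15/2)·10-(3·(15/2)+(5/2))·(10-6))/(6·10³·20000) = -1/1600 m
Load 4 — point force P=6 kN at a=15/2 m (b=L-a=5/2):
  y_4 = -Pb²x²(3aL-(3a+b)x)/(6L³EI)  [x≤a] = -6·(5/2)²·6²·(3·(15/2)·10-(3·(15/2)+(5/2))·6)/(6·10³·20000) = -27/32000 m
Superposition: y = Σ y_i = -13747/4000000 m ≈ -0.003437 m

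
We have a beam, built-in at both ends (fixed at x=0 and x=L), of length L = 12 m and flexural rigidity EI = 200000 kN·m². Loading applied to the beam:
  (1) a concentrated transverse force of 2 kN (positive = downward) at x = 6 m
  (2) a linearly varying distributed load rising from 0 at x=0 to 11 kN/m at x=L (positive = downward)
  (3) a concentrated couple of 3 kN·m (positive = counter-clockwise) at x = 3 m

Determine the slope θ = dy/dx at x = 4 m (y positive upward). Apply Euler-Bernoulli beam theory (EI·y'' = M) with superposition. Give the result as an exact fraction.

θ(4) = -5857/18000000 rad

Load 1 — point force P=2 kN at a=6 m (b=L-a=6):
  θ_1 = -Pb²x(2aL-(3a+b)x)/(2L³EI)  [x≤a] = -2·6²·4·(2·6·12-(3·6+6)·4)/(2·12³·200000) = -1/50000 rad
Load 2 — triangular load w₀=11 kN/m (0→w₀ over full span):
  θ_2 = -w₀(2x(L-x)(L-2x)(x+2L)+x²(L-x)²)/(120LEI) = -11·(2·4·(12-4)·(12-2·4)·(4+2·12)+4²·(12-4)²)/(120·12·200000) = -44/140625 rad
Load 3 — applied couple M₀=3 kN·m at a=3 m (b=L-a=9):
  θ_3 = (R_Ax²/2 - M_Ax - M₀(x-a))/EI  [x>a] with R_A=9/32, M_A=-9/16 = ((9/32)·4²/2 - (-9/16)·4 - 3·(4-3))/200000 = 3/400000 rad
Superposition: θ = Σ θ_i = -5857/18000000 rad ≈ -0.000325 rad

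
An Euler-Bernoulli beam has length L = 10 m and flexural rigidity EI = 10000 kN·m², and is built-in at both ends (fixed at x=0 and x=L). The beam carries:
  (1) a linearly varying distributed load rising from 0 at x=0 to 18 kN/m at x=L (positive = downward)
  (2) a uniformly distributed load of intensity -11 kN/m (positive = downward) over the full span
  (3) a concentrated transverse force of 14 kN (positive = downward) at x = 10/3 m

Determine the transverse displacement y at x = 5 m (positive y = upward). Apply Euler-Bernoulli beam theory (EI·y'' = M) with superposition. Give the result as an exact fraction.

Load 1 — triangular load w₀=18 kN/m (0→w₀ over full span):
  y_1 = -w₀x²(L-x)²(x+2L)/(120LEI) = -18·5²·(10-5)²·(5+2·10)/(120·10·10000) = -3/128 m
Load 2 — uniform load w=-11 kN/m over full span:
  y_2 = -wx²(L-x)²/(24EI) = -(-11)·5²·(10-5)²/(24·10000) = 11/384 m
Load 3 — point force P=14 kN at a=10/3 m (b=L-a=20/3):
  y_3 = -Pa²(L-x)²(3bL-(3b+a)(L-x))/(6L³EI)  [x>a] = -14·(10/3)²·(10-5)²·(3·(20/3)·10-(3·(20/3)+(10/3))·(10-5))/(6·10³·10000) = -7/1296 m
Superposition: y = Σ y_i = -1/5184 m ≈ -0.000193 m

y(5) = -1/5184 m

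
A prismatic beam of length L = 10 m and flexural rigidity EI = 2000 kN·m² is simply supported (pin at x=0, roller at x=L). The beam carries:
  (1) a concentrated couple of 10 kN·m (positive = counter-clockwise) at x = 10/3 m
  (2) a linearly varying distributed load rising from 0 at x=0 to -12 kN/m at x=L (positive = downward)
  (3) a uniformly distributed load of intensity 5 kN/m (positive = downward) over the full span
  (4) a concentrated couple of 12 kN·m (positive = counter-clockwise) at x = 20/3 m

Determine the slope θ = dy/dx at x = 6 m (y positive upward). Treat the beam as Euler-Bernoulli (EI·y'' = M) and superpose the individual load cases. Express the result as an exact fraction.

Load 1 — applied couple M₀=10 kN·m at a=10/3 m (b=L-a=20/3):
  θ_1 = (M₀x²/(2L)-M₀(x-a)+C₁)/EI  [x>a] with C₁=M₀(3b²-L²)/(6L)=50/9 = (10·6²/(2·10)-10·(6-(10/3))+(50/9))/2000 = -7/4500 rad
Load 2 — triangular load w₀=-12 kN/m (0→w₀ over full span):
  θ_2 = -w₀(7L⁴-30L²x²+15x⁴)/(360LEI) = -(-12)·(7·10⁴-30·10²·6²+15·6⁴)/(360·10·2000) = -58/1875 rad
Load 3 — uniform load w=5 kN/m over full span:
  θ_3 = -w(L³-6Lx²+4x³)/(24EI) = -5·(10³-6·10·6²+4·6³)/(24·2000) = 37/1200 rad
Load 4 — applied couple M₀=12 kN·m at a=20/3 m (b=L-a=10/3):
  θ_4 = (M₀x²/(2L)+C₁)/EI  [x≤a] with C₁=M₀(3b²-L²)/(6L)=-40/3 = (12·6²/(2·10)+(-40/3))/2000 = 31/7500 rad
Superposition: θ = Σ θ_i = 223/90000 rad ≈ 0.002478 rad

θ(6) = 223/90000 rad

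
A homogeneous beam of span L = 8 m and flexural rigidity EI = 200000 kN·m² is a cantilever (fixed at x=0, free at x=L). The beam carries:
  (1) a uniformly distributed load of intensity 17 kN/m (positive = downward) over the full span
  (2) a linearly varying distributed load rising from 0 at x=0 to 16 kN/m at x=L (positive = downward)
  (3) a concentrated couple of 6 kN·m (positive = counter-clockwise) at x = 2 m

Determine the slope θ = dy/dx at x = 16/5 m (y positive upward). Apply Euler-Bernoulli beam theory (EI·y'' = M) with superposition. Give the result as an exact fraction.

Load 1 — uniform load w=17 kN/m over full span:
  θ_1 = -wx(x²-3Lx+3L²)/(6EI) = -17·(16/5)·((16/5)²-3·8·(16/5)+3·8²)/(6·200000) = -6664/1171875 rad
Load 2 — triangular load w₀=16 kN/m (0→w₀ over full span):
  θ_2 = (w₀Lx²/4-w₀L²x/3-w₀x⁴/(24L))/EI = (16·8·(16/5)²/4-16·8²·(16/5)/3-16·(16/5)⁴/(24·8))/200000 = -7552/1953125 rad
Load 3 — applied couple M₀=6 kN·m at a=2 m (b=L-a=6):
  θ_3 = M₀a/EI  [x>a] = 6·2/200000 = 3/50000 rad
Superposition: θ = Σ θ_i = -889991/93750000 rad ≈ -0.009493 rad

θ(16/5) = -889991/93750000 rad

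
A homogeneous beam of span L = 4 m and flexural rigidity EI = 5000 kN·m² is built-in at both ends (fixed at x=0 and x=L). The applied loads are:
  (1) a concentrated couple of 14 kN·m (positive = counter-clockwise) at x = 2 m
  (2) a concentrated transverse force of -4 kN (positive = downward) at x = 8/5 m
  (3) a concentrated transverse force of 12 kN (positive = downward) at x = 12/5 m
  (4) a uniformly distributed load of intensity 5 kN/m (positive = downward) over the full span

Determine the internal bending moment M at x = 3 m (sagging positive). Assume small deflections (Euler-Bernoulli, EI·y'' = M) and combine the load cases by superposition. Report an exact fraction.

Load 1 — applied couple M₀=14 kN·m at a=2 m (b=L-a=2):
  M_1 = R_Ax - M_A - M₀  [x>a] with R_A=21/4, M_A=7/2 = (21/4)·3 - (7/2) - 14 = -7/4 kN·m
Load 2 — point force P=-4 kN at a=8/5 m (b=L-a=12/5):
  M_2 = Pa²(a+3b)(L-x)/L³ - Pa²b/L²  [x>a] = (-4)·(8/5)²·((8/5)+3·(12/5))·(4-3)/4³ - (-4)·(8/5)²·(12/5)/4² = 16/125 kN·m
Load 3 — point force P=12 kN at a=12/5 m (b=L-a=8/5):
  M_3 = Pa²(a+3b)(L-x)/L³ - Pa²b/L²  [x>a] = 12·(12/5)²·((12/5)+3·(8/5))·(4-3)/4³ - 12·(12/5)²·(8/5)/4² = 108/125 kN·m
Load 4 — uniform load w=5 kN/m over full span:
  M_4 = wLx/2 - wL²/12 - wx²/2 = 5·4·3/2 - 5·4²/12 - 5·3²/2 = 5/6 kN·m
Superposition: M = Σ M_i = 113/1500 kN·m ≈ 0.075333 kN·m

M(3) = 113/1500 kN·m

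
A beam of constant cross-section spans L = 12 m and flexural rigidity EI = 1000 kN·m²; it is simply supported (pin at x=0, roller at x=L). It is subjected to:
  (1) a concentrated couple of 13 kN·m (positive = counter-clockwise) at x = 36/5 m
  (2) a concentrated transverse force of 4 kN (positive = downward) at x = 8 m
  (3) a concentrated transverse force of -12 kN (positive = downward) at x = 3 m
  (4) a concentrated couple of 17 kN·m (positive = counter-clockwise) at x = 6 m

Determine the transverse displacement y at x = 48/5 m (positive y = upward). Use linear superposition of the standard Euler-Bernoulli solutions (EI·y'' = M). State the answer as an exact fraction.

Load 1 — applied couple M₀=13 kN·m at a=36/5 m (b=L-a=24/5):
  y_1 = (M₀x³/(6L)-M₀(x-a)²/2+C₁x)/EI  [x>a] with C₁=M₀(3b²-L²)/(6L)=-338/25 = (13·(48/5)³/(6·12)-13·((48/5)-(36/5))²/2+(-338/25)·(48/5))/1000 = -117/15625 m
Load 2 — point force P=4 kN at a=8 m (b=L-a=4):
  y_2 = -Pa(L-x)(2Lx-a²-x²)/(6LEI)  [x>a] = -4·8·(12-(48/5))·(2·12·(48/5)-8²-(48/5)²)/(6·12·1000) = -3712/46875 m
Load 3 — point force P=-12 kN at a=3 m (b=L-a=9):
  y_3 = -Pa(L-x)(2Lx-a²-x²)/(6LEI)  [x>a] = -(-12)·3·(12-(48/5))·(2·12·(48/5)-3²-(48/5)²)/(6·12·1000) = 9693/62500 m
Load 4 — applied couple M₀=17 kN·m at a=6 m (b=L-a=6):
  y_4 = (M₀x³/(6L)-M₀(x-a)²/2+C₁x)/EI  [x>a] with C₁=M₀(3b²-L²)/(6L)=-17/2 = (17·(48/5)³/(6·12)-17·((48/5)-6)²/2+(-17/2)·(48/5))/1000 = 1071/62500 m
Superposition: y = Σ y_i = 802/9375 m ≈ 0.085547 m

y(48/5) = 802/9375 m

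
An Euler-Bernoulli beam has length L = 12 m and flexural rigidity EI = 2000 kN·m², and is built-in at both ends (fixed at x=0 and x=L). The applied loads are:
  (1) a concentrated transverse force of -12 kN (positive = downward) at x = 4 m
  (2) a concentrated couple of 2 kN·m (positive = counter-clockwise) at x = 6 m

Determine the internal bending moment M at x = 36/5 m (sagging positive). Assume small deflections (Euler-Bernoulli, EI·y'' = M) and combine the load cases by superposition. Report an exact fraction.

M(36/5) = -149/30 kN·m

Load 1 — point force P=-12 kN at a=4 m (b=L-a=8):
  M_1 = Pa²(a+3b)(L-x)/L³ - Pa²b/L²  [x>a] = (-12)·4²·(4+3·8)·(12-(36/5))/12³ - (-12)·4²·8/12² = -64/15 kN·m
Load 2 — applied couple M₀=2 kN·m at a=6 m (b=L-a=6):
  M_2 = R_Ax - M_A - M₀  [x>a] with R_A=1/4, M_A=1/2 = (1/4)·(36/5) - (1/2) - 2 = -7/10 kN·m
Superposition: M = Σ M_i = -149/30 kN·m ≈ -4.966667 kN·m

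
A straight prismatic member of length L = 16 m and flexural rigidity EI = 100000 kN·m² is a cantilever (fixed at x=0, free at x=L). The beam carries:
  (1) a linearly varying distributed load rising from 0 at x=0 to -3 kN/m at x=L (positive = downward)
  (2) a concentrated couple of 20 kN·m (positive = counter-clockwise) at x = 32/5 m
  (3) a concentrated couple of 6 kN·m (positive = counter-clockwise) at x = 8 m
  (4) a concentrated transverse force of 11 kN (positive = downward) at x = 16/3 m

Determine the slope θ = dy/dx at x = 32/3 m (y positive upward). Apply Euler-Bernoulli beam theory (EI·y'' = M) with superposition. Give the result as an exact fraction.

θ(32/3) = 7523/506250 rad

Load 1 — triangular load w₀=-3 kN/m (0→w₀ over full span):
  θ_1 = (w₀Lx²/4-w₀L²x/3-w₀x⁴/(24L))/EI = ((-3)·16·(32/3)²/4-(-3)·16²·(32/3)/3-(-3)·(32/3)⁴/(24·16))/100000 = 3712/253125 rad
Load 2 — applied couple M₀=20 kN·m at a=32/5 m (b=L-a=48/5):
  θ_2 = M₀a/EI  [x>a] = 20·(32/5)/100000 = 4/3125 rad
Load 3 — applied couple M₀=6 kN·m at a=8 m (b=L-a=8):
  θ_3 = M₀a/EI  [x>a] = 6·8/100000 = 3/6250 rad
Load 4 — point force P=11 kN at a=16/3 m (b=L-a=32/3):
  θ_4 = -Pa²/(2EI)  [x>a] = -11·(16/3)²/(2·100000) = -44/28125 rad
Superposition: θ = Σ θ_i = 7523/506250 rad ≈ 0.014860 rad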